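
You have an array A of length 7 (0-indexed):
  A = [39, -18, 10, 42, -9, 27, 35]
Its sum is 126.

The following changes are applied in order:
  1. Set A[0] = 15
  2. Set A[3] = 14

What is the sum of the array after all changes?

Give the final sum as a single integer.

Answer: 74

Derivation:
Initial sum: 126
Change 1: A[0] 39 -> 15, delta = -24, sum = 102
Change 2: A[3] 42 -> 14, delta = -28, sum = 74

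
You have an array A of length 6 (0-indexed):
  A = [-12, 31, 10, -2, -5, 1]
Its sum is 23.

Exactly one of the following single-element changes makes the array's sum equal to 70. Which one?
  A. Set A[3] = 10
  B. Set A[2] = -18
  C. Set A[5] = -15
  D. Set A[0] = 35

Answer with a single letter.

Option A: A[3] -2->10, delta=12, new_sum=23+(12)=35
Option B: A[2] 10->-18, delta=-28, new_sum=23+(-28)=-5
Option C: A[5] 1->-15, delta=-16, new_sum=23+(-16)=7
Option D: A[0] -12->35, delta=47, new_sum=23+(47)=70 <-- matches target

Answer: D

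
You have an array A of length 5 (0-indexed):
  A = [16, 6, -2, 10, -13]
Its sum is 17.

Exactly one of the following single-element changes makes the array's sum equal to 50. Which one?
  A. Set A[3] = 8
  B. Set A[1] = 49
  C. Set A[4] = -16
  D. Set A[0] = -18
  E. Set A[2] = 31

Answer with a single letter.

Answer: E

Derivation:
Option A: A[3] 10->8, delta=-2, new_sum=17+(-2)=15
Option B: A[1] 6->49, delta=43, new_sum=17+(43)=60
Option C: A[4] -13->-16, delta=-3, new_sum=17+(-3)=14
Option D: A[0] 16->-18, delta=-34, new_sum=17+(-34)=-17
Option E: A[2] -2->31, delta=33, new_sum=17+(33)=50 <-- matches target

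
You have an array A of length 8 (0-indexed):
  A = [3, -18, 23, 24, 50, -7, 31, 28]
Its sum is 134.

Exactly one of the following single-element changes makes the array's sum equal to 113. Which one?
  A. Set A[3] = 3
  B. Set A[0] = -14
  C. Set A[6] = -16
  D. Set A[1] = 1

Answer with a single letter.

Option A: A[3] 24->3, delta=-21, new_sum=134+(-21)=113 <-- matches target
Option B: A[0] 3->-14, delta=-17, new_sum=134+(-17)=117
Option C: A[6] 31->-16, delta=-47, new_sum=134+(-47)=87
Option D: A[1] -18->1, delta=19, new_sum=134+(19)=153

Answer: A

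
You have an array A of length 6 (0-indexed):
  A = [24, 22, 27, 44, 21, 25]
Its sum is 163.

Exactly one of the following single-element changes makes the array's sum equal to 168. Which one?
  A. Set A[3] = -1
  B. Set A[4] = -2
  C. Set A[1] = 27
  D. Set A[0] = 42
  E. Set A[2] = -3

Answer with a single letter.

Option A: A[3] 44->-1, delta=-45, new_sum=163+(-45)=118
Option B: A[4] 21->-2, delta=-23, new_sum=163+(-23)=140
Option C: A[1] 22->27, delta=5, new_sum=163+(5)=168 <-- matches target
Option D: A[0] 24->42, delta=18, new_sum=163+(18)=181
Option E: A[2] 27->-3, delta=-30, new_sum=163+(-30)=133

Answer: C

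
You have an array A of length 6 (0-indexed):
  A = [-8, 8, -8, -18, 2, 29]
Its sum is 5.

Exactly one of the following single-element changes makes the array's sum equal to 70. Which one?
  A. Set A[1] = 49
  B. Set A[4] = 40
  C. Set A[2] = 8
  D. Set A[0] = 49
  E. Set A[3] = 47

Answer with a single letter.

Answer: E

Derivation:
Option A: A[1] 8->49, delta=41, new_sum=5+(41)=46
Option B: A[4] 2->40, delta=38, new_sum=5+(38)=43
Option C: A[2] -8->8, delta=16, new_sum=5+(16)=21
Option D: A[0] -8->49, delta=57, new_sum=5+(57)=62
Option E: A[3] -18->47, delta=65, new_sum=5+(65)=70 <-- matches target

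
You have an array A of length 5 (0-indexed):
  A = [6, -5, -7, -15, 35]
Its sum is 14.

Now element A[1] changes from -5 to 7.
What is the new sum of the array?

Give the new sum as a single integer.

Answer: 26

Derivation:
Old value at index 1: -5
New value at index 1: 7
Delta = 7 - -5 = 12
New sum = old_sum + delta = 14 + (12) = 26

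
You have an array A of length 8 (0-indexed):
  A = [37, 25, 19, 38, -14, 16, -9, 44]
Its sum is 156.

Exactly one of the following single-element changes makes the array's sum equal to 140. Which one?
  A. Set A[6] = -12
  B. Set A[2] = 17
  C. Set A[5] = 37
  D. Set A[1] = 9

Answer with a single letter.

Answer: D

Derivation:
Option A: A[6] -9->-12, delta=-3, new_sum=156+(-3)=153
Option B: A[2] 19->17, delta=-2, new_sum=156+(-2)=154
Option C: A[5] 16->37, delta=21, new_sum=156+(21)=177
Option D: A[1] 25->9, delta=-16, new_sum=156+(-16)=140 <-- matches target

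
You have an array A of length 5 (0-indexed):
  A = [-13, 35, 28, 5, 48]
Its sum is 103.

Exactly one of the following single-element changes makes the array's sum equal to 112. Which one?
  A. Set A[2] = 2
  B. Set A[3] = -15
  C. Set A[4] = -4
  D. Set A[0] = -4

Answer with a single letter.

Answer: D

Derivation:
Option A: A[2] 28->2, delta=-26, new_sum=103+(-26)=77
Option B: A[3] 5->-15, delta=-20, new_sum=103+(-20)=83
Option C: A[4] 48->-4, delta=-52, new_sum=103+(-52)=51
Option D: A[0] -13->-4, delta=9, new_sum=103+(9)=112 <-- matches target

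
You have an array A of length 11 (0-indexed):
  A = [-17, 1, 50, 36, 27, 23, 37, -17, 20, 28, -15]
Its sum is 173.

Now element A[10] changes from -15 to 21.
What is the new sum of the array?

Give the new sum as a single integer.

Answer: 209

Derivation:
Old value at index 10: -15
New value at index 10: 21
Delta = 21 - -15 = 36
New sum = old_sum + delta = 173 + (36) = 209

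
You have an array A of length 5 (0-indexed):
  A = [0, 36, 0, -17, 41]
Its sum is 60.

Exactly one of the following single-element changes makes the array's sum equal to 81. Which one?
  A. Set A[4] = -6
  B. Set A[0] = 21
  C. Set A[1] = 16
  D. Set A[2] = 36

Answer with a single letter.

Option A: A[4] 41->-6, delta=-47, new_sum=60+(-47)=13
Option B: A[0] 0->21, delta=21, new_sum=60+(21)=81 <-- matches target
Option C: A[1] 36->16, delta=-20, new_sum=60+(-20)=40
Option D: A[2] 0->36, delta=36, new_sum=60+(36)=96

Answer: B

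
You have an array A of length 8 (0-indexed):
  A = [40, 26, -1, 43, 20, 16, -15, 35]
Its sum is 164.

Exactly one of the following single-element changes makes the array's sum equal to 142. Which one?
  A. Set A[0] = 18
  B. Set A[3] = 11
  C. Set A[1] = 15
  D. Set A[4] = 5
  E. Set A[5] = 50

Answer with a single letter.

Answer: A

Derivation:
Option A: A[0] 40->18, delta=-22, new_sum=164+(-22)=142 <-- matches target
Option B: A[3] 43->11, delta=-32, new_sum=164+(-32)=132
Option C: A[1] 26->15, delta=-11, new_sum=164+(-11)=153
Option D: A[4] 20->5, delta=-15, new_sum=164+(-15)=149
Option E: A[5] 16->50, delta=34, new_sum=164+(34)=198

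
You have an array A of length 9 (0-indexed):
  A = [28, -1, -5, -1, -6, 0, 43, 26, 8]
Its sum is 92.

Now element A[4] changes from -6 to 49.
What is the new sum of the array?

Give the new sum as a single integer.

Old value at index 4: -6
New value at index 4: 49
Delta = 49 - -6 = 55
New sum = old_sum + delta = 92 + (55) = 147

Answer: 147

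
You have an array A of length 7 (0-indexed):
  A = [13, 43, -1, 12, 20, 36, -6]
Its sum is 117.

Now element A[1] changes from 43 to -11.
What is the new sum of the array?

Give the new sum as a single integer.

Answer: 63

Derivation:
Old value at index 1: 43
New value at index 1: -11
Delta = -11 - 43 = -54
New sum = old_sum + delta = 117 + (-54) = 63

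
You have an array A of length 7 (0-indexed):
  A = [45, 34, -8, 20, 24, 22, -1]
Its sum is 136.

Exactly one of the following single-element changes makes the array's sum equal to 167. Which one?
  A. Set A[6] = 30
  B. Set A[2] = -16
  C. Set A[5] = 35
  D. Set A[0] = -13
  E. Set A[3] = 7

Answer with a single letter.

Answer: A

Derivation:
Option A: A[6] -1->30, delta=31, new_sum=136+(31)=167 <-- matches target
Option B: A[2] -8->-16, delta=-8, new_sum=136+(-8)=128
Option C: A[5] 22->35, delta=13, new_sum=136+(13)=149
Option D: A[0] 45->-13, delta=-58, new_sum=136+(-58)=78
Option E: A[3] 20->7, delta=-13, new_sum=136+(-13)=123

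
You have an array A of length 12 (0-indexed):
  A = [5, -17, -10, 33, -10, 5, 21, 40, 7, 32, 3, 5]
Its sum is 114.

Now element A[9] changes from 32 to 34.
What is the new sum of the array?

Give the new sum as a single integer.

Old value at index 9: 32
New value at index 9: 34
Delta = 34 - 32 = 2
New sum = old_sum + delta = 114 + (2) = 116

Answer: 116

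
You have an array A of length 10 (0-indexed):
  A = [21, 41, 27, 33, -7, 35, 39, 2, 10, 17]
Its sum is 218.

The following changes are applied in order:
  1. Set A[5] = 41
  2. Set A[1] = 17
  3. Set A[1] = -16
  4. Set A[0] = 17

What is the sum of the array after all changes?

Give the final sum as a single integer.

Initial sum: 218
Change 1: A[5] 35 -> 41, delta = 6, sum = 224
Change 2: A[1] 41 -> 17, delta = -24, sum = 200
Change 3: A[1] 17 -> -16, delta = -33, sum = 167
Change 4: A[0] 21 -> 17, delta = -4, sum = 163

Answer: 163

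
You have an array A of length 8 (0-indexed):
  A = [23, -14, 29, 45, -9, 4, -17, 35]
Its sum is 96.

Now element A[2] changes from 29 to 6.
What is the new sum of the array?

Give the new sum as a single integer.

Old value at index 2: 29
New value at index 2: 6
Delta = 6 - 29 = -23
New sum = old_sum + delta = 96 + (-23) = 73

Answer: 73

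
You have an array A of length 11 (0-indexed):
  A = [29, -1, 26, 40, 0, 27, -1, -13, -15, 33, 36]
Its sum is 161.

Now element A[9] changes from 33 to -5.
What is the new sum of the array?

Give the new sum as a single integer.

Answer: 123

Derivation:
Old value at index 9: 33
New value at index 9: -5
Delta = -5 - 33 = -38
New sum = old_sum + delta = 161 + (-38) = 123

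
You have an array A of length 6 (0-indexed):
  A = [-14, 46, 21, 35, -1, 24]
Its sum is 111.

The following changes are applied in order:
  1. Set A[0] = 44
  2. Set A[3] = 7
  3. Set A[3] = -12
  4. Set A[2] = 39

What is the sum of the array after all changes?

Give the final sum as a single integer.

Initial sum: 111
Change 1: A[0] -14 -> 44, delta = 58, sum = 169
Change 2: A[3] 35 -> 7, delta = -28, sum = 141
Change 3: A[3] 7 -> -12, delta = -19, sum = 122
Change 4: A[2] 21 -> 39, delta = 18, sum = 140

Answer: 140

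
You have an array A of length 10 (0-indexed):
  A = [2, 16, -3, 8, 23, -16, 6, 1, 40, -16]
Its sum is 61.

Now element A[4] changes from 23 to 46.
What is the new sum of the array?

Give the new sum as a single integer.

Answer: 84

Derivation:
Old value at index 4: 23
New value at index 4: 46
Delta = 46 - 23 = 23
New sum = old_sum + delta = 61 + (23) = 84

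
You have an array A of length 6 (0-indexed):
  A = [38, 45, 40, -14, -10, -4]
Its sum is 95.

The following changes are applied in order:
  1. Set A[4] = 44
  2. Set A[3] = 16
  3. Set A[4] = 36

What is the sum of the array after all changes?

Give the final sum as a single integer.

Initial sum: 95
Change 1: A[4] -10 -> 44, delta = 54, sum = 149
Change 2: A[3] -14 -> 16, delta = 30, sum = 179
Change 3: A[4] 44 -> 36, delta = -8, sum = 171

Answer: 171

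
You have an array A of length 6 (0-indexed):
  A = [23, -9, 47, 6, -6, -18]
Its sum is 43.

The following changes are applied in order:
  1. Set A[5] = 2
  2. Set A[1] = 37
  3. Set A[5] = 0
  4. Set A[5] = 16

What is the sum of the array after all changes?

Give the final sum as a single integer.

Initial sum: 43
Change 1: A[5] -18 -> 2, delta = 20, sum = 63
Change 2: A[1] -9 -> 37, delta = 46, sum = 109
Change 3: A[5] 2 -> 0, delta = -2, sum = 107
Change 4: A[5] 0 -> 16, delta = 16, sum = 123

Answer: 123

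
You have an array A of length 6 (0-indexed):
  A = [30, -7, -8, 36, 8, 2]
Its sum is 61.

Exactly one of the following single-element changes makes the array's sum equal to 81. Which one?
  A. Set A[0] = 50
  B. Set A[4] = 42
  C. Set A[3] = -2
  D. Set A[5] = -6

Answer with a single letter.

Option A: A[0] 30->50, delta=20, new_sum=61+(20)=81 <-- matches target
Option B: A[4] 8->42, delta=34, new_sum=61+(34)=95
Option C: A[3] 36->-2, delta=-38, new_sum=61+(-38)=23
Option D: A[5] 2->-6, delta=-8, new_sum=61+(-8)=53

Answer: A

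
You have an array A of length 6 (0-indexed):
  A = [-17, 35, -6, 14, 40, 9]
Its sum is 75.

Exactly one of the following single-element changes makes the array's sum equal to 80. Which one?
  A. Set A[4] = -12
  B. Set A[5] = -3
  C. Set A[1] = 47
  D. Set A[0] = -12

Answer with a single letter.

Option A: A[4] 40->-12, delta=-52, new_sum=75+(-52)=23
Option B: A[5] 9->-3, delta=-12, new_sum=75+(-12)=63
Option C: A[1] 35->47, delta=12, new_sum=75+(12)=87
Option D: A[0] -17->-12, delta=5, new_sum=75+(5)=80 <-- matches target

Answer: D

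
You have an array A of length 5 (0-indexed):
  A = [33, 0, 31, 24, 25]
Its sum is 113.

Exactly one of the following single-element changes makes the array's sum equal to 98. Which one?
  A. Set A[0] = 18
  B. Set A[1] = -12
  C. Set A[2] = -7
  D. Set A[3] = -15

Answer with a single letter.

Answer: A

Derivation:
Option A: A[0] 33->18, delta=-15, new_sum=113+(-15)=98 <-- matches target
Option B: A[1] 0->-12, delta=-12, new_sum=113+(-12)=101
Option C: A[2] 31->-7, delta=-38, new_sum=113+(-38)=75
Option D: A[3] 24->-15, delta=-39, new_sum=113+(-39)=74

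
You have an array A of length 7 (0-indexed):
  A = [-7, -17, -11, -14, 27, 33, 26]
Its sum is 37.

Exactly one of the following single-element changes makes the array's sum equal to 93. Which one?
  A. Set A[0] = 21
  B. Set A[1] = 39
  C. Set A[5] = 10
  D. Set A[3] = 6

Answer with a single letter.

Option A: A[0] -7->21, delta=28, new_sum=37+(28)=65
Option B: A[1] -17->39, delta=56, new_sum=37+(56)=93 <-- matches target
Option C: A[5] 33->10, delta=-23, new_sum=37+(-23)=14
Option D: A[3] -14->6, delta=20, new_sum=37+(20)=57

Answer: B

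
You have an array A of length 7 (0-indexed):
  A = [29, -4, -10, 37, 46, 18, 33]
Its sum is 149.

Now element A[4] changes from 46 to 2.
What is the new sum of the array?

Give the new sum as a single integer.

Old value at index 4: 46
New value at index 4: 2
Delta = 2 - 46 = -44
New sum = old_sum + delta = 149 + (-44) = 105

Answer: 105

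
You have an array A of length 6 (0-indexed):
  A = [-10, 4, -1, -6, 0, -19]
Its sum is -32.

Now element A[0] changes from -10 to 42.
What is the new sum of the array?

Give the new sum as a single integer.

Old value at index 0: -10
New value at index 0: 42
Delta = 42 - -10 = 52
New sum = old_sum + delta = -32 + (52) = 20

Answer: 20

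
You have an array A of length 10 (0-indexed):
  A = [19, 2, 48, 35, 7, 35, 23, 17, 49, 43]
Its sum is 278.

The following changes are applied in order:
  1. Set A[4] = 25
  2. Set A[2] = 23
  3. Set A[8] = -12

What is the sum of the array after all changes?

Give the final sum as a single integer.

Initial sum: 278
Change 1: A[4] 7 -> 25, delta = 18, sum = 296
Change 2: A[2] 48 -> 23, delta = -25, sum = 271
Change 3: A[8] 49 -> -12, delta = -61, sum = 210

Answer: 210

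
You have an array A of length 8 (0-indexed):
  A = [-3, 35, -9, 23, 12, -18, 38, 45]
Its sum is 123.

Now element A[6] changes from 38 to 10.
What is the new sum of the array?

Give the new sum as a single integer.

Answer: 95

Derivation:
Old value at index 6: 38
New value at index 6: 10
Delta = 10 - 38 = -28
New sum = old_sum + delta = 123 + (-28) = 95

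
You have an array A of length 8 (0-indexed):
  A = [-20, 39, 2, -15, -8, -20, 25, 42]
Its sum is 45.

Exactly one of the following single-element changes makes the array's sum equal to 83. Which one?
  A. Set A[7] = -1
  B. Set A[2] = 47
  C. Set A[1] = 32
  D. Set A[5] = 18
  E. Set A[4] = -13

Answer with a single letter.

Option A: A[7] 42->-1, delta=-43, new_sum=45+(-43)=2
Option B: A[2] 2->47, delta=45, new_sum=45+(45)=90
Option C: A[1] 39->32, delta=-7, new_sum=45+(-7)=38
Option D: A[5] -20->18, delta=38, new_sum=45+(38)=83 <-- matches target
Option E: A[4] -8->-13, delta=-5, new_sum=45+(-5)=40

Answer: D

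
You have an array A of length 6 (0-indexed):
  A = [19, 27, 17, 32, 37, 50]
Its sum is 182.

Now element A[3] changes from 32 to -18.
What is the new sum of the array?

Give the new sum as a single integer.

Answer: 132

Derivation:
Old value at index 3: 32
New value at index 3: -18
Delta = -18 - 32 = -50
New sum = old_sum + delta = 182 + (-50) = 132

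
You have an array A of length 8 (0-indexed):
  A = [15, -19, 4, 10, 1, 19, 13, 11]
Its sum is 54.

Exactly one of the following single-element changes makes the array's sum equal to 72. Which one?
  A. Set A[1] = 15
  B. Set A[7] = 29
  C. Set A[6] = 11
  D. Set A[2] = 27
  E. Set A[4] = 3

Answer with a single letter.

Answer: B

Derivation:
Option A: A[1] -19->15, delta=34, new_sum=54+(34)=88
Option B: A[7] 11->29, delta=18, new_sum=54+(18)=72 <-- matches target
Option C: A[6] 13->11, delta=-2, new_sum=54+(-2)=52
Option D: A[2] 4->27, delta=23, new_sum=54+(23)=77
Option E: A[4] 1->3, delta=2, new_sum=54+(2)=56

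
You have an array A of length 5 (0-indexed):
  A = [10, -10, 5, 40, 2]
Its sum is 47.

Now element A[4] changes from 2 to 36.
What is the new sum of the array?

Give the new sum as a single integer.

Old value at index 4: 2
New value at index 4: 36
Delta = 36 - 2 = 34
New sum = old_sum + delta = 47 + (34) = 81

Answer: 81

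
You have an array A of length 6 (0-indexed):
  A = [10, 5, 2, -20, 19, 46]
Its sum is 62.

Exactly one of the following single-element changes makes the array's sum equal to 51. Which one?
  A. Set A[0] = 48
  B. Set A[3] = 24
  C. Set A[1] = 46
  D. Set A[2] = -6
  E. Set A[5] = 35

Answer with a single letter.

Answer: E

Derivation:
Option A: A[0] 10->48, delta=38, new_sum=62+(38)=100
Option B: A[3] -20->24, delta=44, new_sum=62+(44)=106
Option C: A[1] 5->46, delta=41, new_sum=62+(41)=103
Option D: A[2] 2->-6, delta=-8, new_sum=62+(-8)=54
Option E: A[5] 46->35, delta=-11, new_sum=62+(-11)=51 <-- matches target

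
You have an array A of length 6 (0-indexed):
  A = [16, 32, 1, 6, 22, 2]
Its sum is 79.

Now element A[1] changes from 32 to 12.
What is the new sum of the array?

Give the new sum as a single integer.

Old value at index 1: 32
New value at index 1: 12
Delta = 12 - 32 = -20
New sum = old_sum + delta = 79 + (-20) = 59

Answer: 59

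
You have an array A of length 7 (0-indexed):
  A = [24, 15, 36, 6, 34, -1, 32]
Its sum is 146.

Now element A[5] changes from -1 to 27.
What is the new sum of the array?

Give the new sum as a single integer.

Answer: 174

Derivation:
Old value at index 5: -1
New value at index 5: 27
Delta = 27 - -1 = 28
New sum = old_sum + delta = 146 + (28) = 174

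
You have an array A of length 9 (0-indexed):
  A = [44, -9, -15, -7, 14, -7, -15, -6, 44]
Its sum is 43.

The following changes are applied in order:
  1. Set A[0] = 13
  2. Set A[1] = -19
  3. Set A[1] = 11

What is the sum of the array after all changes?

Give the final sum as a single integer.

Initial sum: 43
Change 1: A[0] 44 -> 13, delta = -31, sum = 12
Change 2: A[1] -9 -> -19, delta = -10, sum = 2
Change 3: A[1] -19 -> 11, delta = 30, sum = 32

Answer: 32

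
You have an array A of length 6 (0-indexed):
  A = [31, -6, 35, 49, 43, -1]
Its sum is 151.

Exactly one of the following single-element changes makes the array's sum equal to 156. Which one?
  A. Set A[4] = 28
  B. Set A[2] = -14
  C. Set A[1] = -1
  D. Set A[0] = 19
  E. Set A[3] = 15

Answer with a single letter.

Option A: A[4] 43->28, delta=-15, new_sum=151+(-15)=136
Option B: A[2] 35->-14, delta=-49, new_sum=151+(-49)=102
Option C: A[1] -6->-1, delta=5, new_sum=151+(5)=156 <-- matches target
Option D: A[0] 31->19, delta=-12, new_sum=151+(-12)=139
Option E: A[3] 49->15, delta=-34, new_sum=151+(-34)=117

Answer: C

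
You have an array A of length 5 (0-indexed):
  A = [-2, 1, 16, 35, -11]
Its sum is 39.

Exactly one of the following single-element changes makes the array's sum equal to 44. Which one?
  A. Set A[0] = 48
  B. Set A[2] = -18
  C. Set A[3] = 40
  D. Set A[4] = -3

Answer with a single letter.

Answer: C

Derivation:
Option A: A[0] -2->48, delta=50, new_sum=39+(50)=89
Option B: A[2] 16->-18, delta=-34, new_sum=39+(-34)=5
Option C: A[3] 35->40, delta=5, new_sum=39+(5)=44 <-- matches target
Option D: A[4] -11->-3, delta=8, new_sum=39+(8)=47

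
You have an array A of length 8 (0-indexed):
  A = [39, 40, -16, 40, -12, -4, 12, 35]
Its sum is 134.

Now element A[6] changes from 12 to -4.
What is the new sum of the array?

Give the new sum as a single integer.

Old value at index 6: 12
New value at index 6: -4
Delta = -4 - 12 = -16
New sum = old_sum + delta = 134 + (-16) = 118

Answer: 118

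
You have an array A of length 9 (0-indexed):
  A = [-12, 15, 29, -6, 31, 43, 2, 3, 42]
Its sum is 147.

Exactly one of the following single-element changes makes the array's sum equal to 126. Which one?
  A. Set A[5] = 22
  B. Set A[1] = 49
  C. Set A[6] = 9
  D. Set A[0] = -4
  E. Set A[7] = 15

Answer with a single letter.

Answer: A

Derivation:
Option A: A[5] 43->22, delta=-21, new_sum=147+(-21)=126 <-- matches target
Option B: A[1] 15->49, delta=34, new_sum=147+(34)=181
Option C: A[6] 2->9, delta=7, new_sum=147+(7)=154
Option D: A[0] -12->-4, delta=8, new_sum=147+(8)=155
Option E: A[7] 3->15, delta=12, new_sum=147+(12)=159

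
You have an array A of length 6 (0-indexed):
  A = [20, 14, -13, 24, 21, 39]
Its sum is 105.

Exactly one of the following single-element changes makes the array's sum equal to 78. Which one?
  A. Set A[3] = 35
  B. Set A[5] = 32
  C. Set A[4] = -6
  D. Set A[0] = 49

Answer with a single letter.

Option A: A[3] 24->35, delta=11, new_sum=105+(11)=116
Option B: A[5] 39->32, delta=-7, new_sum=105+(-7)=98
Option C: A[4] 21->-6, delta=-27, new_sum=105+(-27)=78 <-- matches target
Option D: A[0] 20->49, delta=29, new_sum=105+(29)=134

Answer: C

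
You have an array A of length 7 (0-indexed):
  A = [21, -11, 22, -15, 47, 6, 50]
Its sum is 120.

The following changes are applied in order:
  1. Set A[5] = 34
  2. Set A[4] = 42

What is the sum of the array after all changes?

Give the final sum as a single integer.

Answer: 143

Derivation:
Initial sum: 120
Change 1: A[5] 6 -> 34, delta = 28, sum = 148
Change 2: A[4] 47 -> 42, delta = -5, sum = 143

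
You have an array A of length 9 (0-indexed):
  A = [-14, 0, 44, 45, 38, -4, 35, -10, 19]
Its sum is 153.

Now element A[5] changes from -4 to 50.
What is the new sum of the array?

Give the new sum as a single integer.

Answer: 207

Derivation:
Old value at index 5: -4
New value at index 5: 50
Delta = 50 - -4 = 54
New sum = old_sum + delta = 153 + (54) = 207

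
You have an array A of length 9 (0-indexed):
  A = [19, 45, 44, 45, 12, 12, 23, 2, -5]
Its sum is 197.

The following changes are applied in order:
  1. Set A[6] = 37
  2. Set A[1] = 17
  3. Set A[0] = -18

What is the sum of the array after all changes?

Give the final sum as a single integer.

Answer: 146

Derivation:
Initial sum: 197
Change 1: A[6] 23 -> 37, delta = 14, sum = 211
Change 2: A[1] 45 -> 17, delta = -28, sum = 183
Change 3: A[0] 19 -> -18, delta = -37, sum = 146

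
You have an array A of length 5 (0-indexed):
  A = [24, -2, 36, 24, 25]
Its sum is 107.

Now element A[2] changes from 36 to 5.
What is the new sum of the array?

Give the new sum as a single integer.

Old value at index 2: 36
New value at index 2: 5
Delta = 5 - 36 = -31
New sum = old_sum + delta = 107 + (-31) = 76

Answer: 76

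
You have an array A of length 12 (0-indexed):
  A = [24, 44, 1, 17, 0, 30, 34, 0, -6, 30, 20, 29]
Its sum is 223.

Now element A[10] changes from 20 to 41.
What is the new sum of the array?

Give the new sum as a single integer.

Answer: 244

Derivation:
Old value at index 10: 20
New value at index 10: 41
Delta = 41 - 20 = 21
New sum = old_sum + delta = 223 + (21) = 244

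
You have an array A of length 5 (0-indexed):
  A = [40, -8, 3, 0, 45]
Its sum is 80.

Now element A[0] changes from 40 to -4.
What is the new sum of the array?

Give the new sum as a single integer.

Answer: 36

Derivation:
Old value at index 0: 40
New value at index 0: -4
Delta = -4 - 40 = -44
New sum = old_sum + delta = 80 + (-44) = 36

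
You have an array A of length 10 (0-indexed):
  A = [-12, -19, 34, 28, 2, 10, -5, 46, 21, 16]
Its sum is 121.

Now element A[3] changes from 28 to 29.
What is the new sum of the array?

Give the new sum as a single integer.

Old value at index 3: 28
New value at index 3: 29
Delta = 29 - 28 = 1
New sum = old_sum + delta = 121 + (1) = 122

Answer: 122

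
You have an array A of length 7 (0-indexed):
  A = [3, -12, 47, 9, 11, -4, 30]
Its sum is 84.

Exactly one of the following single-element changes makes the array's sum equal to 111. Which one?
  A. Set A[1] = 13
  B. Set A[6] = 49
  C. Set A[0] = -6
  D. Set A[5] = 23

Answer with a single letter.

Answer: D

Derivation:
Option A: A[1] -12->13, delta=25, new_sum=84+(25)=109
Option B: A[6] 30->49, delta=19, new_sum=84+(19)=103
Option C: A[0] 3->-6, delta=-9, new_sum=84+(-9)=75
Option D: A[5] -4->23, delta=27, new_sum=84+(27)=111 <-- matches target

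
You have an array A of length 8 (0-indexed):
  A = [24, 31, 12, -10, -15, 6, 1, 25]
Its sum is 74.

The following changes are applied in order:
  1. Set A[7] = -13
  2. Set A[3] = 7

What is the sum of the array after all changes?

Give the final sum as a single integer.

Answer: 53

Derivation:
Initial sum: 74
Change 1: A[7] 25 -> -13, delta = -38, sum = 36
Change 2: A[3] -10 -> 7, delta = 17, sum = 53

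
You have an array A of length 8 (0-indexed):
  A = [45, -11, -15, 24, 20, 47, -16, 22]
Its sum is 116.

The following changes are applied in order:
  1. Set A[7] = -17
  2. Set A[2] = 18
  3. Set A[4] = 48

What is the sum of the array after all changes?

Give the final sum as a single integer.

Answer: 138

Derivation:
Initial sum: 116
Change 1: A[7] 22 -> -17, delta = -39, sum = 77
Change 2: A[2] -15 -> 18, delta = 33, sum = 110
Change 3: A[4] 20 -> 48, delta = 28, sum = 138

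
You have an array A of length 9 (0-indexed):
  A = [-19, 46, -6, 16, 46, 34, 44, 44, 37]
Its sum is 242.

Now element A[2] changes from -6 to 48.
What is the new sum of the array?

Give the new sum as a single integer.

Answer: 296

Derivation:
Old value at index 2: -6
New value at index 2: 48
Delta = 48 - -6 = 54
New sum = old_sum + delta = 242 + (54) = 296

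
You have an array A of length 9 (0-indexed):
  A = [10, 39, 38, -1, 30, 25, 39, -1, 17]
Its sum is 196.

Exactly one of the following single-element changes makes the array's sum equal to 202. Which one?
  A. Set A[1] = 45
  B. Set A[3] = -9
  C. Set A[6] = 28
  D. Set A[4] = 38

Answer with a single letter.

Option A: A[1] 39->45, delta=6, new_sum=196+(6)=202 <-- matches target
Option B: A[3] -1->-9, delta=-8, new_sum=196+(-8)=188
Option C: A[6] 39->28, delta=-11, new_sum=196+(-11)=185
Option D: A[4] 30->38, delta=8, new_sum=196+(8)=204

Answer: A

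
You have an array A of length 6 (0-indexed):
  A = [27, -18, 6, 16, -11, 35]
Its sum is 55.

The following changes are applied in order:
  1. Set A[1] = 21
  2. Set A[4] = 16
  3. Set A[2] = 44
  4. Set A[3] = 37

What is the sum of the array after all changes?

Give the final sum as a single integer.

Initial sum: 55
Change 1: A[1] -18 -> 21, delta = 39, sum = 94
Change 2: A[4] -11 -> 16, delta = 27, sum = 121
Change 3: A[2] 6 -> 44, delta = 38, sum = 159
Change 4: A[3] 16 -> 37, delta = 21, sum = 180

Answer: 180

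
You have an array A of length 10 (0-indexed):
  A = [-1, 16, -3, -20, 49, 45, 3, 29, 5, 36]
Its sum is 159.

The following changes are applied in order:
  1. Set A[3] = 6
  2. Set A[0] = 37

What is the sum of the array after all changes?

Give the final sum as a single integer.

Initial sum: 159
Change 1: A[3] -20 -> 6, delta = 26, sum = 185
Change 2: A[0] -1 -> 37, delta = 38, sum = 223

Answer: 223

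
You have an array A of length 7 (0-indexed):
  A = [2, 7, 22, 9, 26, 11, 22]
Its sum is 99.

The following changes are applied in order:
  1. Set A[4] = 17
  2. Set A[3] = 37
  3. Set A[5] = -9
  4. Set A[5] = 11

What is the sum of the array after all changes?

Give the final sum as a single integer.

Answer: 118

Derivation:
Initial sum: 99
Change 1: A[4] 26 -> 17, delta = -9, sum = 90
Change 2: A[3] 9 -> 37, delta = 28, sum = 118
Change 3: A[5] 11 -> -9, delta = -20, sum = 98
Change 4: A[5] -9 -> 11, delta = 20, sum = 118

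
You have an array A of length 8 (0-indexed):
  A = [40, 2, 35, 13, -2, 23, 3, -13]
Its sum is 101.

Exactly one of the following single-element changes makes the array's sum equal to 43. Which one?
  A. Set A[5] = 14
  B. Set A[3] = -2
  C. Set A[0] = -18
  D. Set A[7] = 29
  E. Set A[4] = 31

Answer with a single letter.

Answer: C

Derivation:
Option A: A[5] 23->14, delta=-9, new_sum=101+(-9)=92
Option B: A[3] 13->-2, delta=-15, new_sum=101+(-15)=86
Option C: A[0] 40->-18, delta=-58, new_sum=101+(-58)=43 <-- matches target
Option D: A[7] -13->29, delta=42, new_sum=101+(42)=143
Option E: A[4] -2->31, delta=33, new_sum=101+(33)=134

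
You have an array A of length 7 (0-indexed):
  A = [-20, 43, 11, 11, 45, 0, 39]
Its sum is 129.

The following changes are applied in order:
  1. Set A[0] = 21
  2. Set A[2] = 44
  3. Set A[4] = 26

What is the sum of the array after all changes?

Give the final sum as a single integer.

Initial sum: 129
Change 1: A[0] -20 -> 21, delta = 41, sum = 170
Change 2: A[2] 11 -> 44, delta = 33, sum = 203
Change 3: A[4] 45 -> 26, delta = -19, sum = 184

Answer: 184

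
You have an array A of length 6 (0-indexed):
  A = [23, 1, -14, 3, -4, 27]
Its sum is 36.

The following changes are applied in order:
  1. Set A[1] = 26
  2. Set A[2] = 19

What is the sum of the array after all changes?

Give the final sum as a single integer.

Initial sum: 36
Change 1: A[1] 1 -> 26, delta = 25, sum = 61
Change 2: A[2] -14 -> 19, delta = 33, sum = 94

Answer: 94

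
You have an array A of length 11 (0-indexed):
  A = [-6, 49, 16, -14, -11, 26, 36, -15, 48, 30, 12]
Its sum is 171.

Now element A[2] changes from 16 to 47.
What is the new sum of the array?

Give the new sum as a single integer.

Old value at index 2: 16
New value at index 2: 47
Delta = 47 - 16 = 31
New sum = old_sum + delta = 171 + (31) = 202

Answer: 202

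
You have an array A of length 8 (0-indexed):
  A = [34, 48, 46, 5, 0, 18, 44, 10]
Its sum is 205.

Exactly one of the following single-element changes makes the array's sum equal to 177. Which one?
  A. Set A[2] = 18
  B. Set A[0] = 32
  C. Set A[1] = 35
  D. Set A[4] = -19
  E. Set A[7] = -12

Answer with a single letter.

Option A: A[2] 46->18, delta=-28, new_sum=205+(-28)=177 <-- matches target
Option B: A[0] 34->32, delta=-2, new_sum=205+(-2)=203
Option C: A[1] 48->35, delta=-13, new_sum=205+(-13)=192
Option D: A[4] 0->-19, delta=-19, new_sum=205+(-19)=186
Option E: A[7] 10->-12, delta=-22, new_sum=205+(-22)=183

Answer: A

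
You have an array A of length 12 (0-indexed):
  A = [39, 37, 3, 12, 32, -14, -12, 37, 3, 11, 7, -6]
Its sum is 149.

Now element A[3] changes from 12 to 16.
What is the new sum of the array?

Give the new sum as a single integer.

Answer: 153

Derivation:
Old value at index 3: 12
New value at index 3: 16
Delta = 16 - 12 = 4
New sum = old_sum + delta = 149 + (4) = 153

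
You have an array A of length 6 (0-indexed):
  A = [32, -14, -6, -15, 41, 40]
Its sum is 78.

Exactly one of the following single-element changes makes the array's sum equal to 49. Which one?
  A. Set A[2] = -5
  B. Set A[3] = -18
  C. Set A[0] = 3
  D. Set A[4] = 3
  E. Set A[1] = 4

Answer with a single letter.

Answer: C

Derivation:
Option A: A[2] -6->-5, delta=1, new_sum=78+(1)=79
Option B: A[3] -15->-18, delta=-3, new_sum=78+(-3)=75
Option C: A[0] 32->3, delta=-29, new_sum=78+(-29)=49 <-- matches target
Option D: A[4] 41->3, delta=-38, new_sum=78+(-38)=40
Option E: A[1] -14->4, delta=18, new_sum=78+(18)=96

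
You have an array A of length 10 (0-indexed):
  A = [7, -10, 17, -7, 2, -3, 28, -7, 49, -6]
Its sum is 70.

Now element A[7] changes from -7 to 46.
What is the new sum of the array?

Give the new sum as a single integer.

Old value at index 7: -7
New value at index 7: 46
Delta = 46 - -7 = 53
New sum = old_sum + delta = 70 + (53) = 123

Answer: 123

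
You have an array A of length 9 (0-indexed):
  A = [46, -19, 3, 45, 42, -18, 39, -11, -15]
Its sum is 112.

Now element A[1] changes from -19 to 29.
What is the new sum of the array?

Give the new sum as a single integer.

Answer: 160

Derivation:
Old value at index 1: -19
New value at index 1: 29
Delta = 29 - -19 = 48
New sum = old_sum + delta = 112 + (48) = 160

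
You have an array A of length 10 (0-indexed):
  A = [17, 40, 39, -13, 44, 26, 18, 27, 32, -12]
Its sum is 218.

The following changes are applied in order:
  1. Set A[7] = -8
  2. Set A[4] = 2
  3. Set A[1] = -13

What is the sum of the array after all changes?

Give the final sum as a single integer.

Initial sum: 218
Change 1: A[7] 27 -> -8, delta = -35, sum = 183
Change 2: A[4] 44 -> 2, delta = -42, sum = 141
Change 3: A[1] 40 -> -13, delta = -53, sum = 88

Answer: 88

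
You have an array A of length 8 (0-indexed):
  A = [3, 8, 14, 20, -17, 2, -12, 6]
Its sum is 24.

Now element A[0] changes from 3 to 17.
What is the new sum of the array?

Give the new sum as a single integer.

Old value at index 0: 3
New value at index 0: 17
Delta = 17 - 3 = 14
New sum = old_sum + delta = 24 + (14) = 38

Answer: 38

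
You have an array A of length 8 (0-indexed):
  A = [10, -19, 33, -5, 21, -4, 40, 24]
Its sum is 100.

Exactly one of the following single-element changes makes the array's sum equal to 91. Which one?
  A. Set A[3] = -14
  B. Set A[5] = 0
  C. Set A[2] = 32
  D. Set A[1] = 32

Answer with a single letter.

Answer: A

Derivation:
Option A: A[3] -5->-14, delta=-9, new_sum=100+(-9)=91 <-- matches target
Option B: A[5] -4->0, delta=4, new_sum=100+(4)=104
Option C: A[2] 33->32, delta=-1, new_sum=100+(-1)=99
Option D: A[1] -19->32, delta=51, new_sum=100+(51)=151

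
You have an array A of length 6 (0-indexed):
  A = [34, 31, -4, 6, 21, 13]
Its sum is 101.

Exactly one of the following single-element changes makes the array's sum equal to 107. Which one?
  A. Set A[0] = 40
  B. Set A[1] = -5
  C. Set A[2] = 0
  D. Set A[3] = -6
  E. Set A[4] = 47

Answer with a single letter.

Answer: A

Derivation:
Option A: A[0] 34->40, delta=6, new_sum=101+(6)=107 <-- matches target
Option B: A[1] 31->-5, delta=-36, new_sum=101+(-36)=65
Option C: A[2] -4->0, delta=4, new_sum=101+(4)=105
Option D: A[3] 6->-6, delta=-12, new_sum=101+(-12)=89
Option E: A[4] 21->47, delta=26, new_sum=101+(26)=127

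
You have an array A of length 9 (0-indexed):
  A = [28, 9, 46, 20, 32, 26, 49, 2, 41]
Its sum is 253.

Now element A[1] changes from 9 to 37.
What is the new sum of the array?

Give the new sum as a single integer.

Old value at index 1: 9
New value at index 1: 37
Delta = 37 - 9 = 28
New sum = old_sum + delta = 253 + (28) = 281

Answer: 281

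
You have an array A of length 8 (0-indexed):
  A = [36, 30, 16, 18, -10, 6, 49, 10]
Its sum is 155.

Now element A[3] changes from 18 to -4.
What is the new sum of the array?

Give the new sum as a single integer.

Answer: 133

Derivation:
Old value at index 3: 18
New value at index 3: -4
Delta = -4 - 18 = -22
New sum = old_sum + delta = 155 + (-22) = 133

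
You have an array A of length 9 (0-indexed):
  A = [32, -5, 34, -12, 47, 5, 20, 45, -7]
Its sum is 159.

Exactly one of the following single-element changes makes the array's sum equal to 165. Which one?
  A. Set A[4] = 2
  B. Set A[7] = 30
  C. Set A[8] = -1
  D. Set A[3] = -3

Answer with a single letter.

Option A: A[4] 47->2, delta=-45, new_sum=159+(-45)=114
Option B: A[7] 45->30, delta=-15, new_sum=159+(-15)=144
Option C: A[8] -7->-1, delta=6, new_sum=159+(6)=165 <-- matches target
Option D: A[3] -12->-3, delta=9, new_sum=159+(9)=168

Answer: C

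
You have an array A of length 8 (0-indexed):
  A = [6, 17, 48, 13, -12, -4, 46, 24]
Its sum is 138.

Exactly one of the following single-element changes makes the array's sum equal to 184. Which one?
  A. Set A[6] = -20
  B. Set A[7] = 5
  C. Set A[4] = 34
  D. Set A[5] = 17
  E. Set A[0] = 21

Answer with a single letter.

Answer: C

Derivation:
Option A: A[6] 46->-20, delta=-66, new_sum=138+(-66)=72
Option B: A[7] 24->5, delta=-19, new_sum=138+(-19)=119
Option C: A[4] -12->34, delta=46, new_sum=138+(46)=184 <-- matches target
Option D: A[5] -4->17, delta=21, new_sum=138+(21)=159
Option E: A[0] 6->21, delta=15, new_sum=138+(15)=153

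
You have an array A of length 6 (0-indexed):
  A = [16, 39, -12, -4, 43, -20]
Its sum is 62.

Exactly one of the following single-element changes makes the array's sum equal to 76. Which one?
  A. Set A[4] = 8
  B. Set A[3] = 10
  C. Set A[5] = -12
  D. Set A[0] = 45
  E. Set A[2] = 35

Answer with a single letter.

Answer: B

Derivation:
Option A: A[4] 43->8, delta=-35, new_sum=62+(-35)=27
Option B: A[3] -4->10, delta=14, new_sum=62+(14)=76 <-- matches target
Option C: A[5] -20->-12, delta=8, new_sum=62+(8)=70
Option D: A[0] 16->45, delta=29, new_sum=62+(29)=91
Option E: A[2] -12->35, delta=47, new_sum=62+(47)=109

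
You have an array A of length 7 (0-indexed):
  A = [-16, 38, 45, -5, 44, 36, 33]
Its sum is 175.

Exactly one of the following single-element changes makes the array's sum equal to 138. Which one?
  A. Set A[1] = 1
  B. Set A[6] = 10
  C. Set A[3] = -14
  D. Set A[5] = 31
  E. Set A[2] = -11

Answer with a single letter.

Option A: A[1] 38->1, delta=-37, new_sum=175+(-37)=138 <-- matches target
Option B: A[6] 33->10, delta=-23, new_sum=175+(-23)=152
Option C: A[3] -5->-14, delta=-9, new_sum=175+(-9)=166
Option D: A[5] 36->31, delta=-5, new_sum=175+(-5)=170
Option E: A[2] 45->-11, delta=-56, new_sum=175+(-56)=119

Answer: A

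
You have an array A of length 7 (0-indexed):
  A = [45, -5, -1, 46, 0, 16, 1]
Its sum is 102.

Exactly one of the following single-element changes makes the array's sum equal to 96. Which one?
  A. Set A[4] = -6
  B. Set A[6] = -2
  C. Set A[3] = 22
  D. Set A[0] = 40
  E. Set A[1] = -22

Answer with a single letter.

Option A: A[4] 0->-6, delta=-6, new_sum=102+(-6)=96 <-- matches target
Option B: A[6] 1->-2, delta=-3, new_sum=102+(-3)=99
Option C: A[3] 46->22, delta=-24, new_sum=102+(-24)=78
Option D: A[0] 45->40, delta=-5, new_sum=102+(-5)=97
Option E: A[1] -5->-22, delta=-17, new_sum=102+(-17)=85

Answer: A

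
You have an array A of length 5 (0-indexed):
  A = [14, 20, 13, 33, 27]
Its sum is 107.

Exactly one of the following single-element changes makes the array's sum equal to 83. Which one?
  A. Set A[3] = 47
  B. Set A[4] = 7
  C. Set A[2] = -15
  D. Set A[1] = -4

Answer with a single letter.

Option A: A[3] 33->47, delta=14, new_sum=107+(14)=121
Option B: A[4] 27->7, delta=-20, new_sum=107+(-20)=87
Option C: A[2] 13->-15, delta=-28, new_sum=107+(-28)=79
Option D: A[1] 20->-4, delta=-24, new_sum=107+(-24)=83 <-- matches target

Answer: D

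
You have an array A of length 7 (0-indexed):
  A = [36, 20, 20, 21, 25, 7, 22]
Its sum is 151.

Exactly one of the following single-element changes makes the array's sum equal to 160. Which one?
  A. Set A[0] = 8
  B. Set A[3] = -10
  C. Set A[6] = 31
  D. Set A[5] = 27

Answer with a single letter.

Option A: A[0] 36->8, delta=-28, new_sum=151+(-28)=123
Option B: A[3] 21->-10, delta=-31, new_sum=151+(-31)=120
Option C: A[6] 22->31, delta=9, new_sum=151+(9)=160 <-- matches target
Option D: A[5] 7->27, delta=20, new_sum=151+(20)=171

Answer: C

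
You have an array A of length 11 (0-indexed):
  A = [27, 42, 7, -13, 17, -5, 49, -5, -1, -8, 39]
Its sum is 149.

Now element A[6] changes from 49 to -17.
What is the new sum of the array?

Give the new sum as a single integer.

Old value at index 6: 49
New value at index 6: -17
Delta = -17 - 49 = -66
New sum = old_sum + delta = 149 + (-66) = 83

Answer: 83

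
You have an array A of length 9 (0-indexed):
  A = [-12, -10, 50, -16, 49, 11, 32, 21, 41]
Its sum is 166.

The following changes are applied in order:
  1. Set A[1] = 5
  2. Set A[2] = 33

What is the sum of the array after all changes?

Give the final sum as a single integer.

Initial sum: 166
Change 1: A[1] -10 -> 5, delta = 15, sum = 181
Change 2: A[2] 50 -> 33, delta = -17, sum = 164

Answer: 164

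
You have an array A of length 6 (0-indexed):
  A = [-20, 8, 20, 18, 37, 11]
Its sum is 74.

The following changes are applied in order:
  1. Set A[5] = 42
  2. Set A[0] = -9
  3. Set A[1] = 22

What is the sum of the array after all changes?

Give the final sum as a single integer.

Answer: 130

Derivation:
Initial sum: 74
Change 1: A[5] 11 -> 42, delta = 31, sum = 105
Change 2: A[0] -20 -> -9, delta = 11, sum = 116
Change 3: A[1] 8 -> 22, delta = 14, sum = 130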